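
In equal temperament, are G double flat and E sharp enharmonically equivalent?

Yes

Gbb = pitch class 5 and E# = pitch class 5 — the same pitch class, so they are enharmonic equivalents.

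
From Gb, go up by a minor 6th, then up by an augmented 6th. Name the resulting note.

C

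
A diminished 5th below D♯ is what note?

G##

D down a perfect fifth is G, so the target letter is G.
From D#, a diminished fifth is 6 semitones down: G##.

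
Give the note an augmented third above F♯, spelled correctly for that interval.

A##

F up a major third is A, so the target letter is A.
From F#, an augmented third is 5 semitones up: A##.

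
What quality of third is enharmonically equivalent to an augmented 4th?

An augmented fourth spans 6 semitones.
A third spanning 6 semitones is doubly augmented (the major third is 4).

doubly augmented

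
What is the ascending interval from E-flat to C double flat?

diminished sixth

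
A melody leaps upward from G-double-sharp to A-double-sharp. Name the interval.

major second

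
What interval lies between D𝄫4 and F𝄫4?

minor third

The letter names run D→F, a span of 2 letter steps, so the interval is some kind of third.
Dbb to Fbb is 3 semitones. A major third is 4, so 3 makes it minor.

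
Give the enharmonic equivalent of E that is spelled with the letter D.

D##

Plain D sits 2 semitones below E, so on the letter D the same pitch needs a double sharp: D##.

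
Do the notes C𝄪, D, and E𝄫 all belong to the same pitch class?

Yes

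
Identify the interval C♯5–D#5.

major second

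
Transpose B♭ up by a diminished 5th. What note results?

B up a perfect fifth is F#, so the target letter is F.
From Bb, a diminished fifth is 6 semitones up: Fb.

Fb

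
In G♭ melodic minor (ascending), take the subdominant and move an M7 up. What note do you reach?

Bb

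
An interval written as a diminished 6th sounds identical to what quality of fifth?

perfect

A diminished sixth spans 7 semitones.
A fifth spanning 7 semitones is perfect (the perfect fifth is 7).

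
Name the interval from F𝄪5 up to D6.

The letter names run F→D, a span of 5 letter steps, so the interval is some kind of sixth.
F## to D is 7 semitones. A major sixth is 9, so 7 makes it diminished.

diminished sixth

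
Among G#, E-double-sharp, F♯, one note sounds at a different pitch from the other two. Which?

G#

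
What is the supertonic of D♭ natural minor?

Degree 2 takes the letter 1 step above D, which is E.
In natural minor, degree 2 sits 2 semitones above the tonic. Db + 2 semitones is pitch class 3, spelled on E as Eb.

Eb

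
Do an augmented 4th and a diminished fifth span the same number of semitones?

Yes

An augmented fourth spans 6 semitones; a diminished fifth spans 6.
They are enharmonically equivalent.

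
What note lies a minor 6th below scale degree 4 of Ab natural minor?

Scale degree 4 of Ab natural minor is Db.
A minor sixth (8 semitones) below Db lands on the letter F, giving F.

F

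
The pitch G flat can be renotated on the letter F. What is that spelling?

F#

Gb is pitch class 6. The letter F alone is pitch class 5.
To reach pitch class 6 from F requires an offset of +1 semitone, i.e. sharp: F#.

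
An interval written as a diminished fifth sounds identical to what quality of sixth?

doubly diminished

A diminished fifth spans 6 semitones.
A sixth spanning 6 semitones is doubly diminished (the major sixth is 9).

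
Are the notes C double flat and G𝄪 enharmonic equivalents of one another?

No

Two spellings are enharmonically equivalent only if they share a pitch class.
Here Cbb → 10, G## → 9; 9 ≠ 10, so they are not.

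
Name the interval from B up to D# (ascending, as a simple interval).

major third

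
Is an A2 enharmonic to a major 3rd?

No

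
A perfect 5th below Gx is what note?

G down a perfect fifth is C, so the target letter is C.
From G##, a perfect fifth is 7 semitones down: C##.

C##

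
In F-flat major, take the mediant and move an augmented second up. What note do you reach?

The mediant of Fb major is Ab.
An augmented second (3 semitones) above Ab lands on the letter B, giving B.

B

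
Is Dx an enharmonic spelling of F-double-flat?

No

D## is pitch class 4; Fbb is pitch class 3.
The pitch classes differ (4 vs. 3), so they are not enharmonic equivalents.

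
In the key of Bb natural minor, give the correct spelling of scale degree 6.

Gb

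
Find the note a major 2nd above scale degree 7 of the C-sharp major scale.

Scale degree 7 of C# major is B#.
A major second (2 semitones) above B# lands on the letter C, giving C##.

C##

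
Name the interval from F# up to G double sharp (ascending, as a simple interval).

The letter names run F→G, a span of 1 letter step, so the interval is some kind of second.
F# to G## is 3 semitones. A major second is 2, so 3 makes it augmented.

augmented second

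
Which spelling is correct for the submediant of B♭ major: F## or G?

G

Each scale degree takes a distinct letter name. Degree 6 of a scale on B must use the letter G.
G and F## are enharmonically the same pitch, but only G uses the letter G, so it is the correct spelling here.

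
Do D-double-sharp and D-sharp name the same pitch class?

D## is pitch class 4; D# is pitch class 3.
The pitch classes differ (4 vs. 3), so they are not enharmonic equivalents.

No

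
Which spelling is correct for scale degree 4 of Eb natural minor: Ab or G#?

Each scale degree takes a distinct letter name. Degree 4 of a scale on E must use the letter A.
Ab and G# are enharmonically the same pitch, but only Ab uses the letter A, so it is the correct spelling here.

Ab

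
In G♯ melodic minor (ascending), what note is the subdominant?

C#

The G# melodic minor (ascending) scale runs G# A# B C# D# E# F##.
Degree 4 is C#.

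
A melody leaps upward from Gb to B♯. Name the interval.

Counting letters G–A–B gives a third.
Gb→B# = 6 semitones, 2 wider than the major third (4), so doubly augmented.

doubly augmented third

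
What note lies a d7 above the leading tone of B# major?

G#

The leading tone of B# major is A##.
A diminished seventh (9 semitones) above A## lands on the letter G, giving G#.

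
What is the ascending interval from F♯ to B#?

The letter names run F→B, a span of 3 letter steps, so the interval is some kind of fourth.
F# to B# is 6 semitones. A perfect fourth is 5, so 6 makes it augmented.

augmented fourth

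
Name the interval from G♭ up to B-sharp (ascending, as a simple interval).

The letter names run G→B, a span of 2 letter steps, so the interval is some kind of third.
Gb to B# is 6 semitones. A major third is 4, so 6 makes it doubly augmented.

doubly augmented third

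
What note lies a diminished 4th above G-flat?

G up a perfect fourth is C, so the target letter is C.
From Gb, a diminished fourth is 4 semitones up: Cbb.

Cbb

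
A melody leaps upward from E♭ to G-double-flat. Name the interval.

Counting letters E–F–G gives a third.
Eb→Gbb = 2 semitones, 2 narrower than the major third (4), so diminished.

diminished third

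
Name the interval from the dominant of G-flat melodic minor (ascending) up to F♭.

The dominant of Gb melodic minor (ascending) is Db.
Db up to Fb: letters D→F make it a third; 3 semitones makes it minor.

minor third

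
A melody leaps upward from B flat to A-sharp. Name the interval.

augmented seventh

Counting letters B–C–D–E–F–G–A gives a seventh.
Bb→A# = 12 semitones, 1 wider than the major seventh (11), so augmented.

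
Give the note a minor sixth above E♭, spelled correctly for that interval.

Cb

A sixth above E lands on the letter C.
A minor sixth spans 8 semitones, so Eb moves to pitch class 11. On the letter C that is Cb.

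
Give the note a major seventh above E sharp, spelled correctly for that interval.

D##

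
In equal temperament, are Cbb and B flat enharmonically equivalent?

Cbb is pitch class 10; Bb is pitch class 10.
All spellings map to pitch class 10, so they are enharmonically equivalent.

Yes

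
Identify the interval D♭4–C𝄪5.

The letter names run D→C, a span of 6 letter steps, so the interval is some kind of seventh.
Db to C## is 13 semitones. A major seventh is 11, so 13 makes it doubly augmented.

doubly augmented seventh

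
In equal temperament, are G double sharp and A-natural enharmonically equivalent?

G## = pitch class 9 and A = pitch class 9 — the same pitch class, so they are enharmonic equivalents.

Yes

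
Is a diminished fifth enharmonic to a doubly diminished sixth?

A diminished fifth spans 6 semitones; a doubly diminished sixth spans 6.
They are enharmonically equivalent.

Yes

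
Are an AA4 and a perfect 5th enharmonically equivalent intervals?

Yes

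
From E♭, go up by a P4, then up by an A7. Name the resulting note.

G#

A perfect fourth up from Eb is Ab (letter A, 5 semitones up).
An augmented seventh up from Ab is G# (letter G, 12 semitones up).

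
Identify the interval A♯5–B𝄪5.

augmented second

The letter names run A→B, a span of 1 letter step, so the interval is some kind of second.
A# to B## is 3 semitones. A major second is 2, so 3 makes it augmented.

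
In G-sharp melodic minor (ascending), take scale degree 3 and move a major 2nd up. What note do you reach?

Scale degree 3 of G# melodic minor (ascending) is B.
A major second (2 semitones) above B lands on the letter C, giving C#.

C#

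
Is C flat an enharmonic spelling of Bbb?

No

Two spellings are enharmonically equivalent only if they share a pitch class.
Here Cb → 11, Bbb → 9; 9 ≠ 11, so they are not.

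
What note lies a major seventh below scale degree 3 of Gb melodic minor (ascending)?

Cbb

Scale degree 3 of Gb melodic minor (ascending) is Bbb.
A major seventh (11 semitones) below Bbb lands on the letter C, giving Cbb.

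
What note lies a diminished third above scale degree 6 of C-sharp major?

C

Scale degree 6 of C# major is A#.
A diminished third (2 semitones) above A# lands on the letter C, giving C.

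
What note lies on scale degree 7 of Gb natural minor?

The Gb natural minor scale runs Gb Ab Bbb Cb Db Ebb Fb.
Degree 7 is Fb.

Fb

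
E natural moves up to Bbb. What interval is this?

Counting letters E–F–G–A–B gives a fifth.
E→Bbb = 5 semitones, 2 narrower than the perfect fifth (7), so doubly diminished.

doubly diminished fifth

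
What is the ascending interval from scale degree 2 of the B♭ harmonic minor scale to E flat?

minor third

Scale degree 2 of Bb harmonic minor is C.
C up to Eb: letters C→E make it a third; 3 semitones makes it minor.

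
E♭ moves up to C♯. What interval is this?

augmented sixth

Counting letters E–F–G–A–B–C gives a sixth.
Eb→C# = 10 semitones, 1 wider than the major sixth (9), so augmented.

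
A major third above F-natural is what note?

A

F up a major third is A, so the target letter is A.
From F, a major third is 4 semitones up: A.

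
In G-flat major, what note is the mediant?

Bb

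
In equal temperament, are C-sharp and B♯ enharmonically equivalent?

No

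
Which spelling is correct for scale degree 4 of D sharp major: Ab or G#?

G#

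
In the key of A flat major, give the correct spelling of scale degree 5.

Degree 5 takes the letter 4 steps above A, which is E.
In major, degree 5 sits 7 semitones above the tonic. Ab + 7 semitones is pitch class 3, spelled on E as Eb.

Eb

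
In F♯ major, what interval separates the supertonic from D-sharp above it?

The supertonic of F# major is G#.
G# up to D#: letters G→D make it a fifth; 7 semitones makes it perfect.

perfect fifth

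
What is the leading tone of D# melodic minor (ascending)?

C##

Degree 7 takes the letter 6 steps above D, which is C.
In melodic minor (ascending), degree 7 sits 11 semitones above the tonic. D# + 11 semitones is pitch class 2, spelled on C as C##.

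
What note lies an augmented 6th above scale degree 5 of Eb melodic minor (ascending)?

Scale degree 5 of Eb melodic minor (ascending) is Bb.
An augmented sixth (10 semitones) above Bb lands on the letter G, giving G#.

G#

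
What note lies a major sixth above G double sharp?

E##

A sixth above G lands on the letter E.
A major sixth spans 9 semitones, so G## moves to pitch class 6. On the letter E that is E##.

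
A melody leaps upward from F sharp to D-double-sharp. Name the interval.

augmented sixth

The letter names run F→D, a span of 5 letter steps, so the interval is some kind of sixth.
F# to D## is 10 semitones. A major sixth is 9, so 10 makes it augmented.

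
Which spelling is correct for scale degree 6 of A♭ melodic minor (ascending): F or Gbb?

F

Each scale degree takes a distinct letter name. Degree 6 of a scale on A must use the letter F.
F and Gbb are enharmonically the same pitch, but only F uses the letter F, so it is the correct spelling here.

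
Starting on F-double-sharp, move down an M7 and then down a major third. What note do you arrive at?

E

A major seventh down from F## is G# (letter G, 11 semitones down).
A major third down from G# is E (letter E, 4 semitones down).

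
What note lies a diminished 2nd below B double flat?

A

B down a major second is A, so the target letter is A.
From Bbb, a diminished second is 0 semitones down: A.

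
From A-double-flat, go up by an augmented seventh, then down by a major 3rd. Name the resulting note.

An augmented seventh up from Abb is G (letter G, 12 semitones up).
A major third down from G is Eb (letter E, 4 semitones down).

Eb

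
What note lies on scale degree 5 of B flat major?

F

The Bb major scale runs Bb C D Eb F G A.
Degree 5 is F.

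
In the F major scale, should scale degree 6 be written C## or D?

Each scale degree takes a distinct letter name. Degree 6 of a scale on F must use the letter D.
D and C## are enharmonically the same pitch, but only D uses the letter D, so it is the correct spelling here.

D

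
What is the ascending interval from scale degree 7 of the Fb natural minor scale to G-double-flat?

minor third

Scale degree 7 of Fb natural minor is Ebb.
Ebb up to Gbb: letters E→G make it a third; 3 semitones makes it minor.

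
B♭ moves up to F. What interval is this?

The letter names run B→F, a span of 4 letter steps, so the interval is some kind of fifth.
Bb to F is 7 semitones. A perfect fifth is 7, so 7 makes it perfect.

perfect fifth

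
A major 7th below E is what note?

F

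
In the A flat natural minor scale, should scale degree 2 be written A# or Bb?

Each scale degree takes a distinct letter name. Degree 2 of a scale on A must use the letter B.
Bb and A# are enharmonically the same pitch, but only Bb uses the letter B, so it is the correct spelling here.

Bb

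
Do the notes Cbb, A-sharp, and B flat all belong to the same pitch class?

Cbb = pitch class 10 and A# = pitch class 10 and Bb = pitch class 10 — the same pitch class, so they are enharmonic equivalents.

Yes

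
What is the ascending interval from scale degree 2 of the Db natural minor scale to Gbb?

diminished third

Scale degree 2 of Db natural minor is Eb.
Eb up to Gbb: letters E→G make it a third; 2 semitones makes it diminished.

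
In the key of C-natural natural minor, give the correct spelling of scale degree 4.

F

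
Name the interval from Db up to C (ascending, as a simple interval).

Counting letters D–E–F–G–A–B–C gives a seventh.
Db→C = 11 semitones, exactly the major seventh.

major seventh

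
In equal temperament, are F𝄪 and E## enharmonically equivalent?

No

Two spellings are enharmonically equivalent only if they share a pitch class.
Here F## → 7, E## → 6; 6 ≠ 7, so they are not.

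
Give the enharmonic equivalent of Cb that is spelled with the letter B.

B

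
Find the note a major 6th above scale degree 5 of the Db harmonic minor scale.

F

Scale degree 5 of Db harmonic minor is Ab.
A major sixth (9 semitones) above Ab lands on the letter F, giving F.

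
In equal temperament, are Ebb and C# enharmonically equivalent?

No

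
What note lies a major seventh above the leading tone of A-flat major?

F#

The leading tone of Ab major is G.
A major seventh (11 semitones) above G lands on the letter F, giving F#.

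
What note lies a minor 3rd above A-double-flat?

Cbb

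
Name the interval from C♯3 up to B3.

minor seventh

The letter names run C→B, a span of 6 letter steps, so the interval is some kind of seventh.
C# to B is 10 semitones. A major seventh is 11, so 10 makes it minor.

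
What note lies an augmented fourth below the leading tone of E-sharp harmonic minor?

A#

The leading tone of E# harmonic minor is D##.
An augmented fourth (6 semitones) below D## lands on the letter A, giving A#.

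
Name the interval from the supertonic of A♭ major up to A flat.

minor seventh

The supertonic of Ab major is Bb.
Bb up to Ab: letters B→A make it a seventh; 10 semitones makes it minor.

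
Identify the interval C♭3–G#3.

The letter names run C→G, a span of 4 letter steps, so the interval is some kind of fifth.
Cb to G# is 9 semitones. A perfect fifth is 7, so 9 makes it doubly augmented.

doubly augmented fifth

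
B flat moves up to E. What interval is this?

augmented fourth

Counting letters B–C–D–E gives a fourth.
Bb→E = 6 semitones, 1 wider than the perfect fourth (5), so augmented.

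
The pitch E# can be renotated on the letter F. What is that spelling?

E# is pitch class 5. The letter F alone is pitch class 5.
Pitch class 5 on F needs no accidental: F.

F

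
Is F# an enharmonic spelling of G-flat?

Yes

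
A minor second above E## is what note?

F##

A second above E lands on the letter F.
A minor second spans 1 semitone, so E## moves to pitch class 7. On the letter F that is F##.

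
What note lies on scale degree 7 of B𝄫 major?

Ab

Degree 7 takes the letter 6 steps above B, which is A.
In major, degree 7 sits 11 semitones above the tonic. Bbb + 11 semitones is pitch class 8, spelled on A as Ab.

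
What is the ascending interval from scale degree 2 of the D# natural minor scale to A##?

Scale degree 2 of D# natural minor is E#.
E# up to A##: letters E→A make it a fourth; 6 semitones makes it augmented.

augmented fourth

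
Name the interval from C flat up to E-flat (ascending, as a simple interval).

The letter names run C→E, a span of 2 letter steps, so the interval is some kind of third.
Cb to Eb is 4 semitones. A major third is 4, so 4 makes it major.

major third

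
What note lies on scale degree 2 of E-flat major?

The Eb major scale runs Eb F G Ab Bb C D.
Degree 2 is F.

F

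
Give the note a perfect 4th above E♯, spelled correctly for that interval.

A#

A fourth above E lands on the letter A.
A perfect fourth spans 5 semitones, so E# moves to pitch class 10. On the letter A that is A#.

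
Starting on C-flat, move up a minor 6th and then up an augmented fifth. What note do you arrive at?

A minor sixth up from Cb is Abb (letter A, 8 semitones up).
An augmented fifth up from Abb is Eb (letter E, 8 semitones up).

Eb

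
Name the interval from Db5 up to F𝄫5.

diminished third

The letter names run D→F, a span of 2 letter steps, so the interval is some kind of third.
Db to Fbb is 2 semitones. A major third is 4, so 2 makes it diminished.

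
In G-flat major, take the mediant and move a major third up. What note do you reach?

D

The mediant of Gb major is Bb.
A major third (4 semitones) above Bb lands on the letter D, giving D.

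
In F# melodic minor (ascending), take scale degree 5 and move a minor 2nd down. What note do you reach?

B#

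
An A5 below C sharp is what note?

F

A fifth below C lands on the letter F.
An augmented fifth spans 8 semitones, so C# moves to pitch class 5. On the letter F that is F.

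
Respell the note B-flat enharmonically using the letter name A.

A#

Bb is pitch class 10. The letter A alone is pitch class 9.
To reach pitch class 10 from A requires an offset of +1 semitone, i.e. sharp: A#.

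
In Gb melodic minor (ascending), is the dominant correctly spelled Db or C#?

Db

Each scale degree takes a distinct letter name. Degree 5 of a scale on G must use the letter D.
Db and C# are enharmonically the same pitch, but only Db uses the letter D, so it is the correct spelling here.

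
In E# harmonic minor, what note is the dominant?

The E# harmonic minor scale runs E# F## G# A# B# C# D##.
Degree 5 is B#.

B#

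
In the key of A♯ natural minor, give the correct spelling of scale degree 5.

Degree 5 takes the letter 4 steps above A, which is E.
In natural minor, degree 5 sits 7 semitones above the tonic. A# + 7 semitones is pitch class 5, spelled on E as E#.

E#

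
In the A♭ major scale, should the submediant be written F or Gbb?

F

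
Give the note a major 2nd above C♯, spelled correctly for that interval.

A second above C lands on the letter D.
A major second spans 2 semitones, so C# moves to pitch class 3. On the letter D that is D#.

D#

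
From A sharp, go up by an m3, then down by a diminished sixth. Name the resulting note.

E##

A minor third up from A# is C# (letter C, 3 semitones up).
A diminished sixth down from C# is E## (letter E, 7 semitones down).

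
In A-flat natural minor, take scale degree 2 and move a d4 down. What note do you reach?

Scale degree 2 of Ab natural minor is Bb.
A diminished fourth (4 semitones) below Bb lands on the letter F, giving F#.

F#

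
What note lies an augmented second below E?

A second below E lands on the letter D.
An augmented second spans 3 semitones, so E moves to pitch class 1. On the letter D that is Db.

Db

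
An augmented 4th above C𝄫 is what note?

Fb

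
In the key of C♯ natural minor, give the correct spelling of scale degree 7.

B

Degree 7 takes the letter 6 steps above C, which is B.
In natural minor, degree 7 sits 10 semitones above the tonic. C# + 10 semitones is pitch class 11, spelled on B as B.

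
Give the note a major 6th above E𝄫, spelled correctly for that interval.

Cb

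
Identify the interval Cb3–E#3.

Counting letters C–D–E gives a third.
Cb→E# = 6 semitones, 2 wider than the major third (4), so doubly augmented.

doubly augmented third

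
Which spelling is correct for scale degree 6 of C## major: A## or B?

Each scale degree takes a distinct letter name. Degree 6 of a scale on C must use the letter A.
A## and B are enharmonically the same pitch, but only A## uses the letter A, so it is the correct spelling here.

A##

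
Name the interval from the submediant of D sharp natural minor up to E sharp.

The submediant of D# natural minor is B.
B up to E#: letters B→E make it a fourth; 6 semitones makes it augmented.

augmented fourth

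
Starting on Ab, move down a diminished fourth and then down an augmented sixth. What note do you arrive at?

Gb

A diminished fourth down from Ab is E (letter E, 4 semitones down).
An augmented sixth down from E is Gb (letter G, 10 semitones down).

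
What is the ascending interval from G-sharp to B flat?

The letter names run G→B, a span of 2 letter steps, so the interval is some kind of third.
G# to Bb is 2 semitones. A major third is 4, so 2 makes it diminished.

diminished third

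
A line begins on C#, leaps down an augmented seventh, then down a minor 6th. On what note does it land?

An augmented seventh down from C# is Db (letter D, 12 semitones down).
A minor sixth down from Db is F (letter F, 8 semitones down).

F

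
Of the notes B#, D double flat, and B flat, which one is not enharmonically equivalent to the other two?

Bb

In 12-tone equal temperament, enharmonic equivalents share a pitch class. B# is pitch class 0; Dbb is pitch class 0; Bb is pitch class 10.
B# and Dbb share pitch class 0, while Bb is pitch class 10.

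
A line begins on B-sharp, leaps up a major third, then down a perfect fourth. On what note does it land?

A##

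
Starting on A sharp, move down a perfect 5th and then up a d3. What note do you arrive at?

A perfect fifth down from A# is D# (letter D, 7 semitones down).
A diminished third up from D# is F (letter F, 2 semitones up).

F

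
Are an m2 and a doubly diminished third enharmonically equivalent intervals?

A minor second spans 1 semitone; a doubly diminished third spans 1.
They are enharmonically equivalent.

Yes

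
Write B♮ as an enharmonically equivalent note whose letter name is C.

Cb

B is pitch class 11. The letter C alone is pitch class 0.
To reach pitch class 11 from C requires an offset of -1 semitone, i.e. flat: Cb.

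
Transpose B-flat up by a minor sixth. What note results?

A sixth above B lands on the letter G.
A minor sixth spans 8 semitones, so Bb moves to pitch class 6. On the letter G that is Gb.

Gb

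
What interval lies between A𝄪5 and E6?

The letter names run A→E, a span of 4 letter steps, so the interval is some kind of fifth.
A## to E is 5 semitones. A perfect fifth is 7, so 5 makes it doubly diminished.

doubly diminished fifth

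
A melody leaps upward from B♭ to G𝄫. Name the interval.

Counting letters B–C–D–E–F–G gives a sixth.
Bb→Gbb = 7 semitones, 2 narrower than the major sixth (9), so diminished.

diminished sixth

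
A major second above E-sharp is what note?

F##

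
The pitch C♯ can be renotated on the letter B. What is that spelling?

Plain B sits 2 semitones below C#, so on the letter B the same pitch needs a double sharp: B##.

B##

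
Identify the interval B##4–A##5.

Counting letters B–C–D–E–F–G–A gives a seventh.
B##→A## = 10 semitones, 1 narrower than the major seventh (11), so minor.

minor seventh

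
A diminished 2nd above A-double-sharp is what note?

A up a major second is B, so the target letter is B.
From A##, a diminished second is 0 semitones up: B.

B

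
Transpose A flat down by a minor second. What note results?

G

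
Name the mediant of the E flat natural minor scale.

Gb

Degree 3 takes the letter 2 steps above E, which is G.
In natural minor, degree 3 sits 3 semitones above the tonic. Eb + 3 semitones is pitch class 6, spelled on G as Gb.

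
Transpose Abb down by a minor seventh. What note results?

Bbb

A down a major seventh is Bb, so the target letter is B.
From Abb, a minor seventh is 10 semitones down: Bbb.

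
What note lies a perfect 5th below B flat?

B down a perfect fifth is E, so the target letter is E.
From Bb, a perfect fifth is 7 semitones down: Eb.

Eb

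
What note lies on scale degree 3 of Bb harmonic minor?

Db

Degree 3 takes the letter 2 steps above B, which is D.
In harmonic minor, degree 3 sits 3 semitones above the tonic. Bb + 3 semitones is pitch class 1, spelled on D as Db.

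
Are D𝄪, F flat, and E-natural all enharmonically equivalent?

Yes

D## is pitch class 4; Fb is pitch class 4; E is pitch class 4.
All spellings map to pitch class 4, so they are enharmonically equivalent.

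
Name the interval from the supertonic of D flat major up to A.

augmented fourth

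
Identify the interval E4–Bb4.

diminished fifth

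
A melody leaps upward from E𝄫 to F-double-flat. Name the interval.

minor second

The letter names run E→F, a span of 1 letter step, so the interval is some kind of second.
Ebb to Fbb is 1 semitone. A major second is 2, so 1 makes it minor.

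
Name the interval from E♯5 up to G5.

diminished third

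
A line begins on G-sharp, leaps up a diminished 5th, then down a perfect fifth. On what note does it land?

A diminished fifth up from G# is D (letter D, 6 semitones up).
A perfect fifth down from D is G (letter G, 7 semitones down).

G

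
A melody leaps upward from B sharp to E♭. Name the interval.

The letter names run B→E, a span of 3 letter steps, so the interval is some kind of fourth.
B# to Eb is 3 semitones. A perfect fourth is 5, so 3 makes it doubly diminished.

doubly diminished fourth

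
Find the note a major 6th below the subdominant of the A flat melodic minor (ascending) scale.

The subdominant of Ab melodic minor (ascending) is Db.
A major sixth (9 semitones) below Db lands on the letter F, giving Fb.

Fb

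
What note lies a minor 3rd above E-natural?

E up a major third is G#, so the target letter is G.
From E, a minor third is 3 semitones up: G.

G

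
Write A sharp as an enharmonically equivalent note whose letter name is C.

A# is pitch class 10. The letter C alone is pitch class 0.
To reach pitch class 10 from C requires an offset of -2 semitones, i.e. double flat: Cbb.

Cbb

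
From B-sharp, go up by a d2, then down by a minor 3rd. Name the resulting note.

A diminished second up from B# is C (letter C, 0 semitones up).
A minor third down from C is A (letter A, 3 semitones down).

A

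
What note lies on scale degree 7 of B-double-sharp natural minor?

A##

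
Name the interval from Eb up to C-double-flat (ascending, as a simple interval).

diminished sixth

Counting letters E–F–G–A–B–C gives a sixth.
Eb→Cbb = 7 semitones, 2 narrower than the major sixth (9), so diminished.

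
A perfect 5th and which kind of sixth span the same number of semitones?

diminished

A perfect fifth spans 7 semitones.
A sixth spanning 7 semitones is diminished (the major sixth is 9).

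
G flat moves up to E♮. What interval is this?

augmented sixth

Counting letters G–A–B–C–D–E gives a sixth.
Gb→E = 10 semitones, 1 wider than the major sixth (9), so augmented.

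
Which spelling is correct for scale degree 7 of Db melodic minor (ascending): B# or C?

Each scale degree takes a distinct letter name. Degree 7 of a scale on D must use the letter C.
C and B# are enharmonically the same pitch, but only C uses the letter C, so it is the correct spelling here.

C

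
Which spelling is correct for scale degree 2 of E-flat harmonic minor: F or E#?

Each scale degree takes a distinct letter name. Degree 2 of a scale on E must use the letter F.
F and E# are enharmonically the same pitch, but only F uses the letter F, so it is the correct spelling here.

F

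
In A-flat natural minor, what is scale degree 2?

The Ab natural minor scale runs Ab Bb Cb Db Eb Fb Gb.
Degree 2 is Bb.

Bb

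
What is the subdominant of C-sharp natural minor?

F#

Degree 4 takes the letter 3 steps above C, which is F.
In natural minor, degree 4 sits 5 semitones above the tonic. C# + 5 semitones is pitch class 6, spelled on F as F#.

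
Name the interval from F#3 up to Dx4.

augmented sixth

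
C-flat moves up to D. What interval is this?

The letter names run C→D, a span of 1 letter step, so the interval is some kind of second.
Cb to D is 3 semitones. A major second is 2, so 3 makes it augmented.

augmented second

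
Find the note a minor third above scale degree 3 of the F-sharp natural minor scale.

C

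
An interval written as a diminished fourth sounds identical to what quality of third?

A diminished fourth spans 4 semitones.
A third spanning 4 semitones is major (the major third is 4).

major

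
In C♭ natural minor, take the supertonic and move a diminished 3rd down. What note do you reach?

B

The supertonic of Cb natural minor is Db.
A diminished third (2 semitones) below Db lands on the letter B, giving B.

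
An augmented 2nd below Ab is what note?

A second below A lands on the letter G.
An augmented second spans 3 semitones, so Ab moves to pitch class 5. On the letter G that is Gbb.

Gbb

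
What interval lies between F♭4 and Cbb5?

Counting letters F–G–A–B–C gives a fifth.
Fb→Cbb = 6 semitones, 1 narrower than the perfect fifth (7), so diminished.

diminished fifth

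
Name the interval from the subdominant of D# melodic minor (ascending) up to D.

diminished fifth

The subdominant of D# melodic minor (ascending) is G#.
G# up to D: letters G→D make it a fifth; 6 semitones makes it diminished.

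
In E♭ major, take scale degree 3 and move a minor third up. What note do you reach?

Scale degree 3 of Eb major is G.
A minor third (3 semitones) above G lands on the letter B, giving Bb.

Bb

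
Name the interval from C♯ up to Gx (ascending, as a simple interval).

The letter names run C→G, a span of 4 letter steps, so the interval is some kind of fifth.
C# to G## is 8 semitones. A perfect fifth is 7, so 8 makes it augmented.

augmented fifth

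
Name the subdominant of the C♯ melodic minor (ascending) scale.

F#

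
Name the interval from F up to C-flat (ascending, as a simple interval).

diminished fifth

The letter names run F→C, a span of 4 letter steps, so the interval is some kind of fifth.
F to Cb is 6 semitones. A perfect fifth is 7, so 6 makes it diminished.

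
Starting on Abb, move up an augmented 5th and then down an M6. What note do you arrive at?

An augmented fifth up from Abb is Eb (letter E, 8 semitones up).
A major sixth down from Eb is Gb (letter G, 9 semitones down).

Gb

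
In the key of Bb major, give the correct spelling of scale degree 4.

The Bb major scale runs Bb C D Eb F G A.
Degree 4 is Eb.

Eb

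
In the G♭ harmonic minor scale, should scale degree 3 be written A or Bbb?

Each scale degree takes a distinct letter name. Degree 3 of a scale on G must use the letter B.
Bbb and A are enharmonically the same pitch, but only Bbb uses the letter B, so it is the correct spelling here.

Bbb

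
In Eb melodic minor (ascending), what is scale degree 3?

Gb

Degree 3 takes the letter 2 steps above E, which is G.
In melodic minor (ascending), degree 3 sits 3 semitones above the tonic. Eb + 3 semitones is pitch class 6, spelled on G as Gb.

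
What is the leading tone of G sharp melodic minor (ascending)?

F##

The G# melodic minor (ascending) scale runs G# A# B C# D# E# F##.
Degree 7 is F##.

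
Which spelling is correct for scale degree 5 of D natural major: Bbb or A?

Each scale degree takes a distinct letter name. Degree 5 of a scale on D must use the letter A.
A and Bbb are enharmonically the same pitch, but only A uses the letter A, so it is the correct spelling here.

A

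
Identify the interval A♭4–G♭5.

The letter names run A→G, a span of 6 letter steps, so the interval is some kind of seventh.
Ab to Gb is 10 semitones. A major seventh is 11, so 10 makes it minor.

minor seventh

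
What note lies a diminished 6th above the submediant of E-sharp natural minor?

Ab

The submediant of E# natural minor is C#.
A diminished sixth (7 semitones) above C# lands on the letter A, giving Ab.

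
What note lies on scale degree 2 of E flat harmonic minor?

Degree 2 takes the letter 1 step above E, which is F.
In harmonic minor, degree 2 sits 2 semitones above the tonic. Eb + 2 semitones is pitch class 5, spelled on F as F.

F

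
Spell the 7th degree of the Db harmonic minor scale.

C

Degree 7 takes the letter 6 steps above D, which is C.
In harmonic minor, degree 7 sits 11 semitones above the tonic. Db + 11 semitones is pitch class 0, spelled on C as C.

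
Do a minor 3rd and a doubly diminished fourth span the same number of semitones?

Yes

A minor third spans 3 semitones; a doubly diminished fourth spans 3.
They are enharmonically equivalent.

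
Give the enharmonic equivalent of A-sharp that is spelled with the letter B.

Plain B sits 1 semitone above A#, so on the letter B the same pitch needs a flat: Bb.

Bb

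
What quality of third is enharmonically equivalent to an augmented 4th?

doubly augmented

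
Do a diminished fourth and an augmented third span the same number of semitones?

No

A diminished fourth spans 4 semitones; an augmented third spans 5.
The spans differ, so they are not enharmonic equivalents.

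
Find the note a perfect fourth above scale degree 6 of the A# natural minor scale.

Scale degree 6 of A# natural minor is F#.
A perfect fourth (5 semitones) above F# lands on the letter B, giving B.

B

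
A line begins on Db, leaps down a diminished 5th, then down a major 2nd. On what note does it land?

F

A diminished fifth down from Db is G (letter G, 6 semitones down).
A major second down from G is F (letter F, 2 semitones down).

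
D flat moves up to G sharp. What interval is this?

doubly augmented fourth

The letter names run D→G, a span of 3 letter steps, so the interval is some kind of fourth.
Db to G# is 7 semitones. A perfect fourth is 5, so 7 makes it doubly augmented.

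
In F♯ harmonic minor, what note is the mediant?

A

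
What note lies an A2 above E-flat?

F#

A second above E lands on the letter F.
An augmented second spans 3 semitones, so Eb moves to pitch class 6. On the letter F that is F#.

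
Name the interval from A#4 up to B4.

The letter names run A→B, a span of 1 letter step, so the interval is some kind of second.
A# to B is 1 semitone. A major second is 2, so 1 makes it minor.

minor second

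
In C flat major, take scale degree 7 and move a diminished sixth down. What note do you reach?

Scale degree 7 of Cb major is Bb.
A diminished sixth (7 semitones) below Bb lands on the letter D, giving D#.

D#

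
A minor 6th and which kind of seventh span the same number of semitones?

doubly diminished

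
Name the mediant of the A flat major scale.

C

The Ab major scale runs Ab Bb C Db Eb F G.
Degree 3 is C.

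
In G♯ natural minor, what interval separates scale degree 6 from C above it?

minor sixth

Scale degree 6 of G# natural minor is E.
E up to C: letters E→C make it a sixth; 8 semitones makes it minor.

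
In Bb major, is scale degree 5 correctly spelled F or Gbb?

Each scale degree takes a distinct letter name. Degree 5 of a scale on B must use the letter F.
F and Gbb are enharmonically the same pitch, but only F uses the letter F, so it is the correct spelling here.

F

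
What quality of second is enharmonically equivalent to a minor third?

A minor third spans 3 semitones.
A second spanning 3 semitones is augmented (the major second is 2).

augmented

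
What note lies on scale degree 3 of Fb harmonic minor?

The Fb harmonic minor scale runs Fb Gb Abb Bbb Cb Dbb Eb.
Degree 3 is Abb.

Abb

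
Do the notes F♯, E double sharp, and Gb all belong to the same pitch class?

F# is pitch class 6; E## is pitch class 6; Gb is pitch class 6.
All spellings map to pitch class 6, so they are enharmonically equivalent.

Yes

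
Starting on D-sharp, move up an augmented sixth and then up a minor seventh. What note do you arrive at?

A##

An augmented sixth up from D# is B## (letter B, 10 semitones up).
A minor seventh up from B## is A## (letter A, 10 semitones up).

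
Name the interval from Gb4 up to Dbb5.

diminished fifth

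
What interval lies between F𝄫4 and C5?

Counting letters F–G–A–B–C gives a fifth.
Fbb→C = 9 semitones, 2 wider than the perfect fifth (7), so doubly augmented.

doubly augmented fifth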